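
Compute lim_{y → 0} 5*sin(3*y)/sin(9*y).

5/3

Substitution gives 0/0.
Divide numerator and denominator by y: sin(3y)/y → 3 and sin(9y)/y → 9, so the limit is 5·3/9 = 5/3.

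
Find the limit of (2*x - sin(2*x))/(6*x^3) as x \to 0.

Direct substitution gives 0/0.
Apply L'Hôpital: lim (2 - 2*cos(2*x))/(18*x^2), still 0/0.
Apply L'Hôpital: lim (4*sin(2*x))/(36*x), still 0/0.
After 3 applications of L'Hôpital's rule the quotient is (8*cos(2*x))/(36); substituting x = 0 gives 2/9.

2/9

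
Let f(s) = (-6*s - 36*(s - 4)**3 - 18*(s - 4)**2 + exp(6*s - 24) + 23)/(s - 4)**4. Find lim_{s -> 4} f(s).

Direct substitution gives 0/0.
Apply L'Hôpital: lim (-36*s - 108*(s - 4)^2 + 6*e^(6*s - 24) + 138)/(4*(s - 4)^3), still 0/0.
Apply L'Hôpital: lim (-216*s + 36*e^(6*s - 24) + 828)/(12*(s - 4)^2), still 0/0.
Apply L'Hôpital: lim (216*e^(6*s - 24) - 216)/(24*s - 96), still 0/0.
After 4 applications of L'Hôpital's rule the quotient is (1296*e^(6*s - 24))/(24); substituting s = 4 gives 54.

54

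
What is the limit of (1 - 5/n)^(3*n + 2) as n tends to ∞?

Write it as [(1 - 5/n)^n]^(3) · (1 - 5/n)^(2). The bracketed term tends to e^(-5) and the second factor to 1, so the limit is e^(-15).

e^(-15)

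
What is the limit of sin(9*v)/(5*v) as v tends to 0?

9/5

Substitution gives 0/0.
Write it as (9/5)·sin(9v)/(9v); since sin(u)/u → 1, the limit is 9/5.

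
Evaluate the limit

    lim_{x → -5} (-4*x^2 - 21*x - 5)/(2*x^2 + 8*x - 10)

Since x = -5 makes numerator and denominator zero, (x + 5) divides both.
Cancelling it gives (-4*x - 1)/(2*x - 2); now plug in x = -5 to get -19/12.

-19/12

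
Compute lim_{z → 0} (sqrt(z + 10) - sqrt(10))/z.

Substitution gives 0/0. Multiply numerator and denominator by the conjugate √(10 + z) + √10.
The numerator becomes (10 + z) − 10 = z, so the expression simplifies to 1/(√(10 + z) + √10).
Letting z → 0 gives 1/(2√10) = √(10)/20.

√(10)/20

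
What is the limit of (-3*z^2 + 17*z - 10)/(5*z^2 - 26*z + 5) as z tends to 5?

-13/24

Since z = 5 makes numerator and denominator zero, (z - 5) divides both.
Cancelling it gives (2 - 3*z)/(5*z - 1); now plug in z = 5 to get -13/24.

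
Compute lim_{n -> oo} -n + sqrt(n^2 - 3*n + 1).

This has the form ∞ − ∞. Multiply and divide by the conjugate √(n^2 - 3*n + 1) + n.
That gives (-3n + 1) / (√(n^2 - 3*n + 1) + n).
Divide numerator and denominator by n: the limit is -3/(2·1) = -3/2.

-3/2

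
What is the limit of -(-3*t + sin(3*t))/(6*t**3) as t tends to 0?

Direct substitution gives 0/0.
Apply L'Hôpital: lim (3*cos(3*t) - 3)/(-18*t^2), still 0/0.
Apply L'Hôpital: lim (-9*sin(3*t))/(-36*t), still 0/0.
After 3 applications of L'Hôpital's rule the quotient is (-27*cos(3*t))/(-36); substituting t = 0 gives 3/4.

3/4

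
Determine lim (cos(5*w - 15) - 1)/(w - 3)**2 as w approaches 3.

Direct substitution gives 0/0.
Apply L'Hôpital: lim (-5*sin(5*w - 15))/(2*w - 6), still 0/0.
After 2 applications of L'Hôpital's rule the quotient is (-25*cos(5*w - 15))/(2); substituting w = 3 gives -25/2.

-25/2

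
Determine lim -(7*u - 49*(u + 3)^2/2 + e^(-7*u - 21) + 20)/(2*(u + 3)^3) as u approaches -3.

343/12

Direct substitution gives 0/0.
Apply L'Hôpital: lim (-49*u - 7*e^(-7*u - 21) - 140)/(-6*(u + 3)^2), still 0/0.
Apply L'Hôpital: lim (49*e^(-7*u - 21) - 49)/(-12*u - 36), still 0/0.
After 3 applications of L'Hôpital's rule the quotient is (-343*e^(-7*u - 21))/(-12); substituting u = -3 gives 343/12.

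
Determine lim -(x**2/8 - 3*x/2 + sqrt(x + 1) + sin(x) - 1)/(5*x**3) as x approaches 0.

Substitution gives 0/0; apply L'Hôpital's rule 3 times.
After differentiating numerator and denominator 3 times the quotient is (-cos(x) + 3/(8*(x + 1)^(5/2)))/(-30); at x = 0 this is 1/48.

1/48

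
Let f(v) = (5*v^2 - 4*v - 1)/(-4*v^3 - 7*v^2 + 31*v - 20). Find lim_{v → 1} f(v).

6/5

Direct substitution gives 0/0, so factor. Both numerator and denominator have (v - 1) as a factor.
After cancelling, the expression reduces to (5*v + 1)/(-4*v^2 - 11*v + 20).
Substituting v = 1 gives 6/5.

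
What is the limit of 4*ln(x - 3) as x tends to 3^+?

As x → 3⁺, x - 3 → 0⁺ and ln(x - 3) → −∞.
Multiplying by 4 gives -∞.

-∞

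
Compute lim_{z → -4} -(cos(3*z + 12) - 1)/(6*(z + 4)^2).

Direct substitution gives 0/0.
Apply L'Hôpital: lim (-3*sin(3*z + 12))/(-12*z - 48), still 0/0.
After 2 applications of L'Hôpital's rule the quotient is (-9*cos(3*z + 12))/(-12); substituting z = -4 gives 3/4.

3/4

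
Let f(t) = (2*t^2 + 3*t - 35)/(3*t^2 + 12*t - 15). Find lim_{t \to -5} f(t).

17/18

At t = -5 both the top and bottom vanish — a removable singularity. Factoring out (t + 5) from each leaves (2*t - 7)/(3*t - 3), which at t = -5 equals 17/18.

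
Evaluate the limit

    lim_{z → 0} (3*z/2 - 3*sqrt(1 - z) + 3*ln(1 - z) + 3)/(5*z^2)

Substitution gives 0/0 (the numerator vanishes to order 2).
Expand each term to order z^2: the coefficient of z^2 in 3·ln(1 - z) is -3/2 and in -3·√(1 - z) is 3/8.
Lower-order terms cancel with the polynomial part, so the numerator is (-9/8)·z^2 + o(z^2), and the limit is (-9/8)/(5) = -9/40.

-9/40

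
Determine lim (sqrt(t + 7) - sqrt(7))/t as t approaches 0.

√(7)/14

Substitution gives 0/0. Multiply numerator and denominator by the conjugate √(7 + t) + √7.
The numerator becomes (7 + t) − 7 = t, so the expression simplifies to 1/(√(7 + t) + √7).
Letting t → 0 gives 1/(2√7) = √(7)/14.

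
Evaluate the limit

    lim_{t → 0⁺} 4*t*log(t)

0

This is a 0·(−∞) form. Rewrite as 4·ln(t) / t^(−1) and apply L'Hôpital:
the derivative quotient is 4·(1/t) / (−1·t^(−2)) = (-4/1)·t^1 → 0.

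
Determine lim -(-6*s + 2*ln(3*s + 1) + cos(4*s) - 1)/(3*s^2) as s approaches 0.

Substitution gives 0/0; apply L'Hôpital's rule 2 times.
After differentiating numerator and denominator 2 times the quotient is (-16*cos(4*s) - 18/(3*s + 1)^2)/(-6); at s = 0 this is 17/3.

17/3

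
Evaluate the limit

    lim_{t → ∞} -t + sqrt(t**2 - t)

-1/2

This has the form ∞ − ∞. Multiply and divide by the conjugate √(t^2 - t) + t.
That gives (-t) / (√(t^2 - t) + t).
Divide numerator and denominator by t: the limit is -1/(2·1) = -1/2.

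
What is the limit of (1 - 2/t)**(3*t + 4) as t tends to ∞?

e^(-6)

Write it as [(1 - 2/t)^t]^(3) · (1 - 2/t)^(4). The bracketed term tends to e^(-2) and the second factor to 1, so the limit is e^(-6).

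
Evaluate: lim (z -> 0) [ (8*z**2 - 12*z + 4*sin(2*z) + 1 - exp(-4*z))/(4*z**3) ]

Substitution gives 0/0 (the numerator vanishes to order 3).
Expand each term to order z^3: the coefficient of z^3 in 4·sin(2z) is -16/3 and in −e^(-4z) is 32/3.
Lower-order terms cancel with the polynomial part, so the numerator is (16/3)·z^3 + o(z^3), and the limit is (16/3)/(4) = 4/3.

4/3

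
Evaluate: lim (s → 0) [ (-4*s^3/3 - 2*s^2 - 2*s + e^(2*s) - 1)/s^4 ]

2/3

Direct substitution gives 0/0.
Apply L'Hôpital: lim (-4*s^2 - 4*s + 2*e^(2*s) - 2)/(4*s^3), still 0/0.
Apply L'Hôpital: lim (-8*s + 4*e^(2*s) - 4)/(12*s^2), still 0/0.
Apply L'Hôpital: lim (8*e^(2*s) - 8)/(24*s), still 0/0.
After 4 applications of L'Hôpital's rule the quotient is (16*e^(2*s))/(24); substituting s = 0 gives 2/3.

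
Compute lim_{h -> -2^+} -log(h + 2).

As h → -2⁺, h + 2 → 0⁺ and ln(h + 2) → −∞.
Multiplying by -1 gives ∞.

∞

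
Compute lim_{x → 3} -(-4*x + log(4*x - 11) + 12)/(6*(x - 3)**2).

4/3

Direct substitution gives 0/0.
Apply L'Hôpital: lim (-4 + 4/(4*x - 11))/(36 - 12*x), still 0/0.
After 2 applications of L'Hôpital's rule the quotient is (-16/(4*x - 11)^2)/(-12); substituting x = 3 gives 4/3.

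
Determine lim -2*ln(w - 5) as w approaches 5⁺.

As w → 5⁺, w - 5 → 0⁺ and ln(w - 5) → −∞.
Multiplying by -2 gives ∞.

∞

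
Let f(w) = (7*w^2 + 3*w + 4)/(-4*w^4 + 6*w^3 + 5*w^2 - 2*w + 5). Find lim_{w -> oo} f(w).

The denominator has degree 4 and the numerator degree 2. Dividing numerator and denominator by w^4 sends every term to 0 except the leading denominator term, so the limit is 0.

0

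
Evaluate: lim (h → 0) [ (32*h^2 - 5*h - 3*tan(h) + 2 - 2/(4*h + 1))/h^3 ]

127

Substitution gives 0/0; apply L'Hôpital's rule 3 times.
After differentiating numerator and denominator 3 times the quotient is (12/cos(h)^2 - 18/cos(h)^4 + 768/(4*h + 1)^4)/(6); at h = 0 this is 127.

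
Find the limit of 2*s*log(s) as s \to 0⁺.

0

This is a 0·(−∞) form. Rewrite as 2·ln(s) / s^(−1) and apply L'Hôpital:
the derivative quotient is 2·(1/s) / (−1·s^(−2)) = (-2/1)·s^1 → 0.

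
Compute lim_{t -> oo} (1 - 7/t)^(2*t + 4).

e^(-14)

Let L be the limit and take ln: ln L = lim (2t + 4)·ln(1 - 7/t) = lim (2t + 4)·(-7/t + O(1/t²)) = -14.
Hence L = e^(-14).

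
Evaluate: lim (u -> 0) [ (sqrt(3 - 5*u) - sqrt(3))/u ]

Substitution gives 0/0. Multiply numerator and denominator by the conjugate √(3 - 5u) + √3.
The numerator becomes (3 - 5u) − 3 = -5u, so the expression simplifies to -5/(√(3 - 5u) + √3).
Letting u → 0 gives -5/(2√3) = -5*√(3)/6.

-5*√(3)/6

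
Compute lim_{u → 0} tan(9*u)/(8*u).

Substitution gives 0/0.
Since tan(θ)/θ → 1 as θ → 0, tan(9u)/(9u) → 1 and the limit is 9/8.

9/8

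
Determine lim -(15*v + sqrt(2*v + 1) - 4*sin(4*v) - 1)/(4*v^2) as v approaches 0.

1/8

Substitution gives 0/0; apply L'Hôpital's rule 2 times.
After differentiating numerator and denominator 2 times the quotient is (64*sin(4*v) - 1/(2*v + 1)^(3/2))/(-8); at v = 0 this is 1/8.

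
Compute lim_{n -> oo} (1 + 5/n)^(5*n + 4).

e^(25)

The base → 1 and the exponent → ∞: a 1^∞ form.
Take logarithms: (5n + 4)·ln(1 + 5/n). Since ln(1+u) ~ u for small u, this behaves like (5n)·(5/n) → 25.
So the limit is e^(25).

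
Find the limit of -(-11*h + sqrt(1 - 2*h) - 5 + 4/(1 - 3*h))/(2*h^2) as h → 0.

-71/4

Substitution gives 0/0 (the numerator vanishes to order 2).
Expand each term to order h^2: the coefficient of h^2 in 4·1/(1 - 3h) is 36 and in √(1 - 2h) is -1/2.
Lower-order terms cancel with the polynomial part, so the numerator is (71/2)·h^2 + o(h^2), and the limit is (71/2)/(-2) = -71/4.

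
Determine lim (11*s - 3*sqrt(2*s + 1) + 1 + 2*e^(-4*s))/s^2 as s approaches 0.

35/2

Substitution gives 0/0 (the numerator vanishes to order 2).
Expand each term to order s^2: the coefficient of s^2 in -3·√(1 + 2s) is 3/2 and in 2·e^(-4s) is 16.
Lower-order terms cancel with the polynomial part, so the numerator is (35/2)·s^2 + o(s^2), and the limit is (35/2)/(1) = 35/2.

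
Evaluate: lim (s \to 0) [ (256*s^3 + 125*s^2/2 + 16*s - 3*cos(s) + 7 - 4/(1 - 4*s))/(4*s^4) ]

-8193/32

Substitution gives 0/0 (the numerator vanishes to order 4).
Expand each term to order s^4: the coefficient of s^4 in -4·1/(1 - 4s) is -1024 and in -3·cos(s) is -1/8.
Lower-order terms cancel with the polynomial part, so the numerator is (-8193/8)·s^4 + o(s^4), and the limit is (-8193/8)/(4) = -8193/32.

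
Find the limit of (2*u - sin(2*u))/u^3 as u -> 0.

4/3

Direct substitution gives 0/0.
Apply L'Hôpital: lim (2 - 2*cos(2*u))/(3*u^2), still 0/0.
Apply L'Hôpital: lim (4*sin(2*u))/(6*u), still 0/0.
After 3 applications of L'Hôpital's rule the quotient is (8*cos(2*u))/(6); substituting u = 0 gives 4/3.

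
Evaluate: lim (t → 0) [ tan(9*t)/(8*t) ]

Substitution gives 0/0.
Since tan(u)/u → 1 as u → 0, tan(9t)/(9t) → 1 and the limit is 9/8.

9/8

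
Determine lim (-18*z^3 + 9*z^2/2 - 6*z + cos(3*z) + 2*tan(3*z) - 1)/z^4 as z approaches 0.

Substitution gives 0/0 (the numerator vanishes to order 4).
Expand each term to order z^4: the coefficient of z^4 in cos(3z) is 27/8 and in 2·tan(3z) is 0.
Lower-order terms cancel with the polynomial part, so the numerator is (27/8)·z^4 + o(z^4), and the limit is (27/8)/(1) = 27/8.

27/8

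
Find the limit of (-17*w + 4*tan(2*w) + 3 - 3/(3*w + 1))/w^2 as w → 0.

Substitution gives 0/0 (the numerator vanishes to order 2).
Expand each term to order w^2: the coefficient of w^2 in -3·1/(1 + 3w) is -27 and in 4·tan(2w) is 0.
Lower-order terms cancel with the polynomial part, so the numerator is (-27)·w^2 + o(w^2), and the limit is (-27)/(1) = -27.

-27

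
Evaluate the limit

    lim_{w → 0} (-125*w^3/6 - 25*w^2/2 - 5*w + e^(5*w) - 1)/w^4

625/24

Direct substitution gives 0/0.
Apply L'Hôpital: lim (-125*w^2/2 - 25*w + 5*e^(5*w) - 5)/(4*w^3), still 0/0.
Apply L'Hôpital: lim (-125*w + 25*e^(5*w) - 25)/(12*w^2), still 0/0.
Apply L'Hôpital: lim (125*e^(5*w) - 125)/(24*w), still 0/0.
After 4 applications of L'Hôpital's rule the quotient is (625*e^(5*w))/(24); substituting w = 0 gives 625/24.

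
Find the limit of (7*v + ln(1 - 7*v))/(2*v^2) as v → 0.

Direct substitution gives 0/0.
Apply L'Hôpital: lim (7 - 7/(1 - 7*v))/(4*v), still 0/0.
After 2 applications of L'Hôpital's rule the quotient is (-49/(1 - 7*v)^2)/(4); substituting v = 0 gives -49/4.

-49/4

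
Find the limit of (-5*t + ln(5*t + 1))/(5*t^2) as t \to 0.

Direct substitution gives 0/0.
Apply L'Hôpital: lim (-5 + 5/(5*t + 1))/(10*t), still 0/0.
After 2 applications of L'Hôpital's rule the quotient is (-25/(5*t + 1)^2)/(10); substituting t = 0 gives -5/2.

-5/2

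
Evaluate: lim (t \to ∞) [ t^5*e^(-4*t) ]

Write as t^5/e^{4t}, an ∞/∞ form.
Exponential growth dominates any polynomial, so repeated L'Hôpital (or the standard result) gives 0.

0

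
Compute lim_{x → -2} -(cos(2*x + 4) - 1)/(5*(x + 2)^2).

2/5

Direct substitution gives 0/0.
Apply L'Hôpital: lim (-2*sin(2*x + 4))/(-10*x - 20), still 0/0.
After 2 applications of L'Hôpital's rule the quotient is (-4*cos(2*x + 4))/(-10); substituting x = -2 gives 2/5.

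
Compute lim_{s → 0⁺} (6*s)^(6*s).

1

Base → 0⁺ and exponent → 0⁺: a 0^0 form.
Take logs: 6s·ln(6s). This is 0·(−∞); rewriting as ln(6s)/(1/(6s)) and applying L'Hôpital gives 0.
Hence the limit is e^0 = 1.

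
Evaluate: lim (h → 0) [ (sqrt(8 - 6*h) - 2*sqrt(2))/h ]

Substitution gives 0/0. Multiply numerator and denominator by the conjugate √(8 - 6h) + √8.
The numerator becomes (8 - 6h) − 8 = -6h, so the expression simplifies to -6/(√(8 - 6h) + √8).
Letting h → 0 gives -6/(2√8) = -3*√(2)/4.

-3*√(2)/4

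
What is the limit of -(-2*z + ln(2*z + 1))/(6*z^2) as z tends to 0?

Direct substitution gives 0/0.
Apply L'Hôpital: lim (-2 + 2/(2*z + 1))/(-12*z), still 0/0.
After 2 applications of L'Hôpital's rule the quotient is (-4/(2*z + 1)^2)/(-12); substituting z = 0 gives 1/3.

1/3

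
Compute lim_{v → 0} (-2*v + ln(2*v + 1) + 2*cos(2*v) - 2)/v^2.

-6

Substitution gives 0/0 (the numerator vanishes to order 2).
Expand each term to order v^2: the coefficient of v^2 in 2·cos(2v) is -4 and in ln(1 + 2v) is -2.
Lower-order terms cancel with the polynomial part, so the numerator is (-6)·v^2 + o(v^2), and the limit is (-6)/(1) = -6.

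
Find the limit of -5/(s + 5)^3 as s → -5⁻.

∞

As s → -5⁻, (s + 5) → 0⁻, so (s + 5)^3 → 0⁻ and -5/(s + 5)^3 → ∞.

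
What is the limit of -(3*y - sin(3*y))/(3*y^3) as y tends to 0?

-3/2

Direct substitution gives 0/0.
Apply L'Hôpital: lim (3 - 3*cos(3*y))/(-9*y^2), still 0/0.
Apply L'Hôpital: lim (9*sin(3*y))/(-18*y), still 0/0.
After 3 applications of L'Hôpital's rule the quotient is (27*cos(3*y))/(-18); substituting y = 0 gives -3/2.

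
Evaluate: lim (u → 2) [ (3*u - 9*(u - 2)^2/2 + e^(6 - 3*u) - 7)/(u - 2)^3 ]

-9/2

Direct substitution gives 0/0.
Apply L'Hôpital: lim (-9*u - 3*e^(6 - 3*u) + 21)/(3*(u - 2)^2), still 0/0.
Apply L'Hôpital: lim (9*e^(6 - 3*u) - 9)/(6*u - 12), still 0/0.
After 3 applications of L'Hôpital's rule the quotient is (-27*e^(6 - 3*u))/(6); substituting u = 2 gives -9/2.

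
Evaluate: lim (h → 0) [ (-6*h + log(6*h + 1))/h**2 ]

Direct substitution gives 0/0.
Apply L'Hôpital: lim (-6 + 6/(6*h + 1))/(2*h), still 0/0.
After 2 applications of L'Hôpital's rule the quotient is (-36/(6*h + 1)^2)/(2); substituting h = 0 gives -18.

-18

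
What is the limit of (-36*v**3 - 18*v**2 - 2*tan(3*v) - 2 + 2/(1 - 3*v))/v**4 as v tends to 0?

162

Substitution gives 0/0; apply L'Hôpital's rule 4 times.
After differentiating numerator and denominator 4 times the quotient is (1296*tan(3*v)/cos(3*v)^2 - 3888*tan(3*v)/cos(3*v)^4 - 3888/(3*v - 1)^5)/(24); at v = 0 this is 162.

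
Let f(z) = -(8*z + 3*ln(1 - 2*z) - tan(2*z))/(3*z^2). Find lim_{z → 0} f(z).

2

Substitution gives 0/0; apply L'Hôpital's rule 2 times.
After differentiating numerator and denominator 2 times the quotient is (-8*tan(2*z)/cos(2*z)^2 - 12/(2*z - 1)^2)/(-6); at z = 0 this is 2.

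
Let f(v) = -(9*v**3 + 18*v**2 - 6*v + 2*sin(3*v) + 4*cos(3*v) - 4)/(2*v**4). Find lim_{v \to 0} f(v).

Substitution gives 0/0 (the numerator vanishes to order 4).
Expand each term to order v^4: the coefficient of v^4 in 2·sin(3v) is 0 and in 4·cos(3v) is 27/2.
Lower-order terms cancel with the polynomial part, so the numerator is (27/2)·v^4 + o(v^4), and the limit is (27/2)/(-2) = -27/4.

-27/4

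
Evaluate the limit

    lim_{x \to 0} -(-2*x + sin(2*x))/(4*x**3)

Direct substitution gives 0/0.
Apply L'Hôpital: lim (2*cos(2*x) - 2)/(-12*x^2), still 0/0.
Apply L'Hôpital: lim (-4*sin(2*x))/(-24*x), still 0/0.
After 3 applications of L'Hôpital's rule the quotient is (-8*cos(2*x))/(-24); substituting x = 0 gives 1/3.

1/3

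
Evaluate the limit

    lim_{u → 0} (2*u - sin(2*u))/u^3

Direct substitution gives 0/0.
Apply L'Hôpital: lim (2 - 2*cos(2*u))/(3*u^2), still 0/0.
Apply L'Hôpital: lim (4*sin(2*u))/(6*u), still 0/0.
After 3 applications of L'Hôpital's rule the quotient is (8*cos(2*u))/(6); substituting u = 0 gives 4/3.

4/3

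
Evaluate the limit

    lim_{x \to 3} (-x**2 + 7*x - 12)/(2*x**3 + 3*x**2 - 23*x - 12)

Since x = 3 makes numerator and denominator zero, (x - 3) divides both.
Cancelling it gives (4 - x)/(2*x^2 + 9*x + 4); now plug in x = 3 to get 1/49.

1/49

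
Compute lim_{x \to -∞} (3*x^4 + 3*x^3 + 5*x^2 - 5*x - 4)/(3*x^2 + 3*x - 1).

∞

The numerator has higher degree (4 > 2); the quotient behaves like (3/(3))·x^2 for large |x|.
As x → −∞ this diverges to ∞.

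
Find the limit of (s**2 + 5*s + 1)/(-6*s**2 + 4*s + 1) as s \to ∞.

-1/6

Numerator and denominator both have degree 2.
Dividing every term by s^2, all lower-order terms vanish and the limit is the ratio of leading coefficients, 1/(-6) = -1/6.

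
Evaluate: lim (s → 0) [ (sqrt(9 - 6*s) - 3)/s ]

-1

A 0/0 form; rationalise with √(9 - 6s) + √9. This collapses the numerator to -6s, leaving -6/(√(9 - 6s) + √9) → -6/(2√9) = -1.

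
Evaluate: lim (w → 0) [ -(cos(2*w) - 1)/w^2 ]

Direct substitution gives 0/0.
Apply L'Hôpital: lim (-2*sin(2*w))/(-2*w), still 0/0.
After 2 applications of L'Hôpital's rule the quotient is (-4*cos(2*w))/(-2); substituting w = 0 gives 2.

2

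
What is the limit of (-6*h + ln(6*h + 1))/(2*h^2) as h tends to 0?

Direct substitution gives 0/0.
Apply L'Hôpital: lim (-6 + 6/(6*h + 1))/(4*h), still 0/0.
After 2 applications of L'Hôpital's rule the quotient is (-36/(6*h + 1)^2)/(4); substituting h = 0 gives -9.

-9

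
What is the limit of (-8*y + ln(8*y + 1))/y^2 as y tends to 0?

-32

Direct substitution gives 0/0.
Apply L'Hôpital: lim (-8 + 8/(8*y + 1))/(2*y), still 0/0.
After 2 applications of L'Hôpital's rule the quotient is (-64/(8*y + 1)^2)/(2); substituting y = 0 gives -32.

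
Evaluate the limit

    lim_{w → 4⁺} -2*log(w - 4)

As w → 4⁺, w - 4 → 0⁺ and ln(w - 4) → −∞.
Multiplying by -2 gives ∞.

∞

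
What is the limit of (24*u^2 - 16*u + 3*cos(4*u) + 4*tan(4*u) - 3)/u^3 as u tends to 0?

256/3

Substitution gives 0/0; apply L'Hôpital's rule 3 times.
After differentiating numerator and denominator 3 times the quotient is (192*sin(4*u) + 1536*tan(4*u)^4 + 2048*tan(4*u)^2 + 512)/(6); at u = 0 this is 256/3.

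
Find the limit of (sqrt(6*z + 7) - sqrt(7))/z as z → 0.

3*√(7)/7

Substitution gives 0/0. Multiply numerator and denominator by the conjugate √(7 + 6z) + √7.
The numerator becomes (7 + 6z) − 7 = 6z, so the expression simplifies to 6/(√(7 + 6z) + √7).
Letting z → 0 gives 6/(2√7) = 3*√(7)/7.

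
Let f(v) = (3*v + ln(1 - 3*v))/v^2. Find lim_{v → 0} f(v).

Direct substitution gives 0/0.
Apply L'Hôpital: lim (3 - 3/(1 - 3*v))/(2*v), still 0/0.
After 2 applications of L'Hôpital's rule the quotient is (-9/(1 - 3*v)^2)/(2); substituting v = 0 gives -9/2.

-9/2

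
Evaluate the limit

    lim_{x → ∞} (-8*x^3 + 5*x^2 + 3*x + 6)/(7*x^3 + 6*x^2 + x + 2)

Numerator and denominator both have degree 3.
Dividing every term by x^3, all lower-order terms vanish and the limit is the ratio of leading coefficients, -8/(7) = -8/7.

-8/7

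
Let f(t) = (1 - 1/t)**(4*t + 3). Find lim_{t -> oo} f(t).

The base → 1 and the exponent → ∞: a 1^∞ form.
Take logarithms: (4t + 3)·ln(1 - 1/t). Since ln(1+u) ~ u for small u, this behaves like (4t)·(-1/t) → -4.
So the limit is e^(-4).

e^(-4)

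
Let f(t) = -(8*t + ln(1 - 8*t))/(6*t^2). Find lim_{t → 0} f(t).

Direct substitution gives 0/0.
Apply L'Hôpital: lim (8 - 8/(1 - 8*t))/(-12*t), still 0/0.
After 2 applications of L'Hôpital's rule the quotient is (-64/(1 - 8*t)^2)/(-12); substituting t = 0 gives 16/3.

16/3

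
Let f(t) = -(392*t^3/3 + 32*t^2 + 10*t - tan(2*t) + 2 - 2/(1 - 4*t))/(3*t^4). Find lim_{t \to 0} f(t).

Substitution gives 0/0 (the numerator vanishes to order 4).
Expand each term to order t^4: the coefficient of t^4 in -2·1/(1 - 4t) is -512 and in −tan(2t) is 0.
Lower-order terms cancel with the polynomial part, so the numerator is (-512)·t^4 + o(t^4), and the limit is (-512)/(-3) = 512/3.

512/3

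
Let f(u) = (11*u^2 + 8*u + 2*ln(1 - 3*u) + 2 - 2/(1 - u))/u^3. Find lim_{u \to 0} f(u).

Substitution gives 0/0 (the numerator vanishes to order 3).
Expand each term to order u^3: the coefficient of u^3 in 2·ln(1 - 3u) is -18 and in -2·1/(1 - u) is -2.
Lower-order terms cancel with the polynomial part, so the numerator is (-20)·u^3 + o(u^3), and the limit is (-20)/(1) = -20.

-20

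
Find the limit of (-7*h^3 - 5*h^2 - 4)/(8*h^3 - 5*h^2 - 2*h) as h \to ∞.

-7/8

Numerator and denominator both have degree 3.
Dividing every term by h^3, all lower-order terms vanish and the limit is the ratio of leading coefficients, -7/(8) = -7/8.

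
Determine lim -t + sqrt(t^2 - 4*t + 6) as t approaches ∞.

-2

This has the form ∞ − ∞. Multiply and divide by the conjugate √(t^2 - 4*t + 6) + t.
That gives (-4t + 6) / (√(t^2 - 4*t + 6) + t).
Divide numerator and denominator by t: the limit is -4/(2·1) = -2.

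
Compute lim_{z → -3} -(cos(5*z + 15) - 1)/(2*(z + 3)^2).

25/4

Direct substitution gives 0/0.
Apply L'Hôpital: lim (-5*sin(5*z + 15))/(-4*z - 12), still 0/0.
After 2 applications of L'Hôpital's rule the quotient is (-25*cos(5*z + 15))/(-4); substituting z = -3 gives 25/4.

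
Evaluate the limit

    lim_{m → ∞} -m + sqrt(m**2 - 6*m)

-3

An ∞ − ∞ form. Rationalising with the conjugate, the difference becomes (-6m) / (√(m^2 - 6*m) + m).
For large m the denominator behaves like 2·m, so the quotient tends to -6/2 = -3.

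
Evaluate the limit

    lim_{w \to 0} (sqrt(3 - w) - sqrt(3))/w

Substitution gives 0/0. Multiply numerator and denominator by the conjugate √(3 - w) + √3.
The numerator becomes (3 - w) − 3 = -w, so the expression simplifies to -1/(√(3 - w) + √3).
Letting w → 0 gives -1/(2√3) = -√(3)/6.

-√(3)/6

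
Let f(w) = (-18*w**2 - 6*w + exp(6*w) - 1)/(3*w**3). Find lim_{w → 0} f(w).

Direct substitution gives 0/0.
Apply L'Hôpital: lim (-36*w + 6*e^(6*w) - 6)/(9*w^2), still 0/0.
Apply L'Hôpital: lim (36*e^(6*w) - 36)/(18*w), still 0/0.
After 3 applications of L'Hôpital's rule the quotient is (216*e^(6*w))/(18); substituting w = 0 gives 12.

12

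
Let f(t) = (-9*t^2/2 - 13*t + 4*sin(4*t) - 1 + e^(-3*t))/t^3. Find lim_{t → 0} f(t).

-283/6

Substitution gives 0/0 (the numerator vanishes to order 3).
Expand each term to order t^3: the coefficient of t^3 in e^(-3t) is -9/2 and in 4·sin(4t) is -128/3.
Lower-order terms cancel with the polynomial part, so the numerator is (-283/6)·t^3 + o(t^3), and the limit is (-283/6)/(1) = -283/6.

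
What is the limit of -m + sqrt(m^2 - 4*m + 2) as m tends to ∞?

-2

An ∞ − ∞ form. Rationalising with the conjugate, the difference becomes (-4m + 2) / (√(m^2 - 4*m + 2) + m).
For large m the denominator behaves like 2·m, so the quotient tends to -4/2 = -2.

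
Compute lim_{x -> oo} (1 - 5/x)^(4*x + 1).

Write it as [(1 - 5/x)^x]^(4) · (1 - 5/x)^(1). The bracketed term tends to e^(-5) and the second factor to 1, so the limit is e^(-20).

e^(-20)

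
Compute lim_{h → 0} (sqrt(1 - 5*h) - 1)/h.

-5/2

Substitution gives 0/0. Multiply numerator and denominator by the conjugate √(1 - 5h) + √1.
The numerator becomes (1 - 5h) − 1 = -5h, so the expression simplifies to -5/(√(1 - 5h) + √1).
Letting h → 0 gives -5/(2√1) = -5/2.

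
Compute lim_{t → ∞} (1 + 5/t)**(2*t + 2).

Write it as [(1 + 5/t)^t]^(2) · (1 + 5/t)^(2). The bracketed term tends to e^(5) and the second factor to 1, so the limit is e^(10).

e^(10)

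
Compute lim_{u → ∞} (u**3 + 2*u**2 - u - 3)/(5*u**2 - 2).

The numerator has higher degree (3 > 2); the quotient behaves like (1/(5))·u^1 for large |u|.
As u → +∞ this diverges to ∞.

∞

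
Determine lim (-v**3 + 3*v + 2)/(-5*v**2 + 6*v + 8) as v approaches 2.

9/14

At v = 2 both the top and bottom vanish — a removable singularity. Factoring out (v - 2) from each leaves (-v^2 - 2*v - 1)/(-5*v - 4), which at v = 2 equals 9/14.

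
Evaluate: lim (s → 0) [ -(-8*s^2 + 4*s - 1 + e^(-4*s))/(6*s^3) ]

16/9

Direct substitution gives 0/0.
Apply L'Hôpital: lim (-16*s + 4 - 4*e^(-4*s))/(-18*s^2), still 0/0.
Apply L'Hôpital: lim (-16 + 16*e^(-4*s))/(-36*s), still 0/0.
After 3 applications of L'Hôpital's rule the quotient is (-64*e^(-4*s))/(-36); substituting s = 0 gives 16/9.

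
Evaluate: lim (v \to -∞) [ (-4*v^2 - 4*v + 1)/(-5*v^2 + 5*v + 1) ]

Numerator and denominator both have degree 2.
Dividing every term by v^2, all lower-order terms vanish and the limit is the ratio of leading coefficients, -4/(-5) = 4/5.

4/5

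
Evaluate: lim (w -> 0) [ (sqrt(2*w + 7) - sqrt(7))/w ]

A 0/0 form; rationalise with √(7 + 2w) + √7. This collapses the numerator to 2w, leaving 2/(√(7 + 2w) + √7) → 2/(2√7) = √(7)/7.

√(7)/7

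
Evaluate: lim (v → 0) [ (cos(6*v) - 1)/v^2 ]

-18

Direct substitution gives 0/0.
Apply L'Hôpital: lim (-6*sin(6*v))/(2*v), still 0/0.
After 2 applications of L'Hôpital's rule the quotient is (-36*cos(6*v))/(2); substituting v = 0 gives -18.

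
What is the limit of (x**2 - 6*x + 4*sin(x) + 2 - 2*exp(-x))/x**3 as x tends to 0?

-1/3

Substitution gives 0/0; apply L'Hôpital's rule 3 times.
After differentiating numerator and denominator 3 times the quotient is (-4*cos(x) + 2*e^(-x))/(6); at x = 0 this is -1/3.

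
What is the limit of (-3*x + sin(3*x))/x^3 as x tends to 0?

Direct substitution gives 0/0.
Apply L'Hôpital: lim (3*cos(3*x) - 3)/(3*x^2), still 0/0.
Apply L'Hôpital: lim (-9*sin(3*x))/(6*x), still 0/0.
After 3 applications of L'Hôpital's rule the quotient is (-27*cos(3*x))/(6); substituting x = 0 gives -9/2.

-9/2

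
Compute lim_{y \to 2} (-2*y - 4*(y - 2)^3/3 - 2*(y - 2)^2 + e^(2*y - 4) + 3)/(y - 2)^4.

2/3

Direct substitution gives 0/0.
Apply L'Hôpital: lim (-4*y - 4*(y - 2)^2 + 2*e^(2*y - 4) + 6)/(4*(y - 2)^3), still 0/0.
Apply L'Hôpital: lim (-8*y + 4*e^(2*y - 4) + 12)/(12*(y - 2)^2), still 0/0.
Apply L'Hôpital: lim (8*e^(2*y - 4) - 8)/(24*y - 48), still 0/0.
After 4 applications of L'Hôpital's rule the quotient is (16*e^(2*y - 4))/(24); substituting y = 2 gives 2/3.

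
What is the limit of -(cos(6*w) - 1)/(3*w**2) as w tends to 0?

6

Direct substitution gives 0/0.
Apply L'Hôpital: lim (-6*sin(6*w))/(-6*w), still 0/0.
After 2 applications of L'Hôpital's rule the quotient is (-36*cos(6*w))/(-6); substituting w = 0 gives 6.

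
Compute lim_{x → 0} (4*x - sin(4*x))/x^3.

32/3

Direct substitution gives 0/0.
Apply L'Hôpital: lim (4 - 4*cos(4*x))/(3*x^2), still 0/0.
Apply L'Hôpital: lim (16*sin(4*x))/(6*x), still 0/0.
After 3 applications of L'Hôpital's rule the quotient is (64*cos(4*x))/(6); substituting x = 0 gives 32/3.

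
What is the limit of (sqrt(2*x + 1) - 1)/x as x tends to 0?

Substitution gives 0/0. Multiply numerator and denominator by the conjugate √(1 + 2x) + √1.
The numerator becomes (1 + 2x) − 1 = 2x, so the expression simplifies to 2/(√(1 + 2x) + √1).
Letting x → 0 gives 2/(2√1) = 1.

1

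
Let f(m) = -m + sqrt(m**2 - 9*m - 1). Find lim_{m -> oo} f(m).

An ∞ − ∞ form. Rationalising with the conjugate, the difference becomes (-9m - 1) / (√(m^2 - 9*m - 1) + m).
For large m the denominator behaves like 2·m, so the quotient tends to -9/2 = -9/2.

-9/2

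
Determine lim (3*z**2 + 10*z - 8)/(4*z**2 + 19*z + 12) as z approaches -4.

Direct substitution gives 0/0, so factor. Both numerator and denominator have (z + 4) as a factor.
After cancelling, the expression reduces to (3*z - 2)/(4*z + 3).
Substituting z = -4 gives 14/13.

14/13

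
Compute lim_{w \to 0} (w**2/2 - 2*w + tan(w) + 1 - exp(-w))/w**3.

Substitution gives 0/0 (the numerator vanishes to order 3).
Expand each term to order w^3: the coefficient of w^3 in −e^(-w) is 1/6 and in tan(w) is 1/3.
Lower-order terms cancel with the polynomial part, so the numerator is (1/2)·w^3 + o(w^3), and the limit is (1/2)/(1) = 1/2.

1/2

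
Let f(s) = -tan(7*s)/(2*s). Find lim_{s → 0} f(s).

-7/2

Substitution gives 0/0.
Since tan(u)/u → 1 as u → 0, tan(7s)/(7s) → 1 and the limit is 7/(-2) = -7/2.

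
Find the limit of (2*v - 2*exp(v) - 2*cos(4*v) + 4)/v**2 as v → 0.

15

Substitution gives 0/0 (the numerator vanishes to order 2).
Expand each term to order v^2: the coefficient of v^2 in -2·cos(4v) is 16 and in -2·e^(v) is -1.
Lower-order terms cancel with the polynomial part, so the numerator is (15)·v^2 + o(v^2), and the limit is (15)/(1) = 15.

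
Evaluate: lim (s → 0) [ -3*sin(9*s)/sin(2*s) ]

Substitution gives 0/0.
Divide numerator and denominator by s: sin(9s)/s → 9 and sin(2s)/s → 2, so the limit is -3·9/2 = -27/2.

-27/2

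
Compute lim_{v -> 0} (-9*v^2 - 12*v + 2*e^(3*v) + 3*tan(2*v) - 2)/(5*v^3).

17/5

Substitution gives 0/0 (the numerator vanishes to order 3).
Expand each term to order v^3: the coefficient of v^3 in 3·tan(2v) is 8 and in 2·e^(3v) is 9.
Lower-order terms cancel with the polynomial part, so the numerator is (17)·v^3 + o(v^3), and the limit is (17)/(5) = 17/5.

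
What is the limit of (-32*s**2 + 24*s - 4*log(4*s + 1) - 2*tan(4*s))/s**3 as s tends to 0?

-128

Substitution gives 0/0; apply L'Hôpital's rule 3 times.
After differentiating numerator and denominator 3 times the quotient is (-512*tan(4*s)^2/cos(4*s)^2 - 256/cos(4*s)^4 - 512/(4*s + 1)^3)/(6); at s = 0 this is -128.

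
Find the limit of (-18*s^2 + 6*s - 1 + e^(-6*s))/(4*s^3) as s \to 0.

Direct substitution gives 0/0.
Apply L'Hôpital: lim (-36*s + 6 - 6*e^(-6*s))/(12*s^2), still 0/0.
Apply L'Hôpital: lim (-36 + 36*e^(-6*s))/(24*s), still 0/0.
After 3 applications of L'Hôpital's rule the quotient is (-216*e^(-6*s))/(24); substituting s = 0 gives -9.

-9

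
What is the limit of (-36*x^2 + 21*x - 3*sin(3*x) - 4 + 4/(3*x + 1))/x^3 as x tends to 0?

Substitution gives 0/0 (the numerator vanishes to order 3).
Expand each term to order x^3: the coefficient of x^3 in 4·1/(1 + 3x) is -108 and in -3·sin(3x) is 27/2.
Lower-order terms cancel with the polynomial part, so the numerator is (-189/2)·x^3 + o(x^3), and the limit is (-189/2)/(1) = -189/2.

-189/2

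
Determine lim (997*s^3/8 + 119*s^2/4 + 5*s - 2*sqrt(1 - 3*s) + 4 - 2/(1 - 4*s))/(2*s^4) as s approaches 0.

-32363/128

Substitution gives 0/0; apply L'Hôpital's rule 4 times.
After differentiating numerator and denominator 4 times the quotient is (12288/(4*s - 1)^5 + 1215/(8*(1 - 3*s)^(7/2)))/(48); at s = 0 this is -32363/128.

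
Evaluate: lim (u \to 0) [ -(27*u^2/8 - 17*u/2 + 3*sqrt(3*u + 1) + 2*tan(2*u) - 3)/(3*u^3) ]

Substitution gives 0/0; apply L'Hôpital's rule 3 times.
After differentiating numerator and denominator 3 times the quotient is (96*tan(2*u)^2/cos(2*u)^2 + 32/cos(2*u)^2 + 243/(8*(3*u + 1)^(5/2)))/(-18); at u = 0 this is -499/144.

-499/144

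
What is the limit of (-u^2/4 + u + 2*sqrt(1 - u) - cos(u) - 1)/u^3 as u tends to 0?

Substitution gives 0/0 (the numerator vanishes to order 3).
Expand each term to order u^3: the coefficient of u^3 in −cos(u) is 0 and in 2·√(1 - u) is -1/8.
Lower-order terms cancel with the polynomial part, so the numerator is (-1/8)·u^3 + o(u^3), and the limit is (-1/8)/(1) = -1/8.

-1/8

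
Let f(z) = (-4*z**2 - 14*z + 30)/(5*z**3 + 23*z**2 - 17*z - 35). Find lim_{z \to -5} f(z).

Since z = -5 makes numerator and denominator zero, (z + 5) divides both.
Cancelling it gives (6 - 4*z)/(5*z^2 - 2*z - 7); now plug in z = -5 to get 13/64.

13/64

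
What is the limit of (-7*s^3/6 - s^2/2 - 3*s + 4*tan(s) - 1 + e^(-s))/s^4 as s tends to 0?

Substitution gives 0/0; apply L'Hôpital's rule 4 times.
After differentiating numerator and denominator 4 times the quotient is ((32*(3*tan(s)^2 + 2)*e^(s)*tan(s)/cos(s)^2 + 1)*e^(-s))/(24); at s = 0 this is 1/24.

1/24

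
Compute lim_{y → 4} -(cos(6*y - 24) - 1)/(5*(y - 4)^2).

Direct substitution gives 0/0.
Apply L'Hôpital: lim (-6*sin(6*y - 24))/(40 - 10*y), still 0/0.
After 2 applications of L'Hôpital's rule the quotient is (-36*cos(6*y - 24))/(-10); substituting y = 4 gives 18/5.

18/5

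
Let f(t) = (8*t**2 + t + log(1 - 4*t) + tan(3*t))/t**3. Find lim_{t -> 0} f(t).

Substitution gives 0/0 (the numerator vanishes to order 3).
Expand each term to order t^3: the coefficient of t^3 in tan(3t) is 9 and in ln(1 - 4t) is -64/3.
Lower-order terms cancel with the polynomial part, so the numerator is (-37/3)·t^3 + o(t^3), and the limit is (-37/3)/(1) = -37/3.

-37/3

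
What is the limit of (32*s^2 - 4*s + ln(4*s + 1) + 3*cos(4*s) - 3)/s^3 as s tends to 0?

Substitution gives 0/0; apply L'Hôpital's rule 3 times.
After differentiating numerator and denominator 3 times the quotient is (192*sin(4*s) + 128/(4*s + 1)^3)/(6); at s = 0 this is 64/3.

64/3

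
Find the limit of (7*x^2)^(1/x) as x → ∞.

Base → ∞ and exponent → 0: an ∞^0 form.
Take logs: (1/x)·ln(7·x^2) = (ln 7 + 2·ln x)/x → 0.
So the limit is e^0 = 1.

1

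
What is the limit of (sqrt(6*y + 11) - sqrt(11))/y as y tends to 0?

Substitution gives 0/0. Multiply numerator and denominator by the conjugate √(11 + 6y) + √11.
The numerator becomes (11 + 6y) − 11 = 6y, so the expression simplifies to 6/(√(11 + 6y) + √11).
Letting y → 0 gives 6/(2√11) = 3*√(11)/11.

3*√(11)/11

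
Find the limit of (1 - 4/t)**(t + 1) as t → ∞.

The base → 1 and the exponent → ∞: a 1^∞ form.
Take logarithms: (t + 1)·ln(1 - 4/t). Since ln(1+u) ~ u for small u, this behaves like (t)·(-4/t) → -4.
So the limit is e^(-4).

e^(-4)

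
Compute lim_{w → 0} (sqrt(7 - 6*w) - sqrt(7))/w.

-3*√(7)/7

A 0/0 form; rationalise with √(7 - 6w) + √7. This collapses the numerator to -6w, leaving -6/(√(7 - 6w) + √7) → -6/(2√7) = -3*√(7)/7.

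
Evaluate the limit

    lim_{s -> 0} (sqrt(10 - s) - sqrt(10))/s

-√(10)/20

Substitution gives 0/0. Multiply numerator and denominator by the conjugate √(10 - s) + √10.
The numerator becomes (10 - s) − 10 = -s, so the expression simplifies to -1/(√(10 - s) + √10).
Letting s → 0 gives -1/(2√10) = -√(10)/20.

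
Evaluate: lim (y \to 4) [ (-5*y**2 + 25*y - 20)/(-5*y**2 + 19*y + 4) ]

5/7

Since y = 4 makes numerator and denominator zero, (y - 4) divides both.
Cancelling it gives (5 - 5*y)/(-5*y - 1); now plug in y = 4 to get 5/7.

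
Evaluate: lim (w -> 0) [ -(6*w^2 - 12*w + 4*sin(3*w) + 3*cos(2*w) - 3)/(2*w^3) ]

9

Substitution gives 0/0; apply L'Hôpital's rule 3 times.
After differentiating numerator and denominator 3 times the quotient is (24*sin(2*w) - 108*cos(3*w))/(-12); at w = 0 this is 9.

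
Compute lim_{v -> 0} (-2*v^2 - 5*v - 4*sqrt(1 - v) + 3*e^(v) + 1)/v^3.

Substitution gives 0/0; apply L'Hôpital's rule 3 times.
After differentiating numerator and denominator 3 times the quotient is (3*e^(v) + 3/(2*(1 - v)^(5/2)))/(6); at v = 0 this is 3/4.

3/4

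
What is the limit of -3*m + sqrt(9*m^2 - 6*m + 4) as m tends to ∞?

An ∞ − ∞ form. Rationalising with the conjugate, the difference becomes (-6m + 4) / (√(9*m^2 - 6*m + 4) + 3m).
For large m the denominator behaves like 2·3m, so the quotient tends to -6/6 = -1.

-1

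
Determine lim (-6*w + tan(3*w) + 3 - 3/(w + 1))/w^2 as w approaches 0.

-3

Substitution gives 0/0 (the numerator vanishes to order 2).
Expand each term to order w^2: the coefficient of w^2 in -3·1/(1 + w) is -3 and in tan(3w) is 0.
Lower-order terms cancel with the polynomial part, so the numerator is (-3)·w^2 + o(w^2), and the limit is (-3)/(1) = -3.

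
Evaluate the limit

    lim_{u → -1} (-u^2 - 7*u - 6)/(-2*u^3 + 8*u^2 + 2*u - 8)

Since u = -1 makes numerator and denominator zero, (u + 1) divides both.
Cancelling it gives (-u - 6)/(-2*u^2 + 10*u - 8); now plug in u = -1 to get 1/4.

1/4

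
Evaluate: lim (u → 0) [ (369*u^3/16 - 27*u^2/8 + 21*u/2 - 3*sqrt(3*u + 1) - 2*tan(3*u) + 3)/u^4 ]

Substitution gives 0/0 (the numerator vanishes to order 4).
Expand each term to order u^4: the coefficient of u^4 in -2·tan(3u) is 0 and in -3·√(1 + 3u) is 1215/128.
Lower-order terms cancel with the polynomial part, so the numerator is (1215/128)·u^4 + o(u^4), and the limit is (1215/128)/(1) = 1215/128.

1215/128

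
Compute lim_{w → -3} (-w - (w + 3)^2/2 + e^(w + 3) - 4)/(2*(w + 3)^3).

1/12

Direct substitution gives 0/0.
Apply L'Hôpital: lim (-w + e^(w + 3) - 4)/(6*(w + 3)^2), still 0/0.
Apply L'Hôpital: lim (e^(w + 3) - 1)/(12*w + 36), still 0/0.
After 3 applications of L'Hôpital's rule the quotient is (e^(w + 3))/(12); substituting w = -3 gives 1/12.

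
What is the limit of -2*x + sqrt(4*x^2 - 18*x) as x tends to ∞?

This has the form ∞ − ∞. Multiply and divide by the conjugate √(4*x^2 - 18*x) + 2x.
That gives (-18x) / (√(4*x^2 - 18*x) + 2x).
Divide numerator and denominator by x: the limit is -18/(2·2) = -9/2.

-9/2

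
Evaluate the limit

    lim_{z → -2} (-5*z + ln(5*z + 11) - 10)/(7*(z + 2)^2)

Direct substitution gives 0/0.
Apply L'Hôpital: lim (-5 + 5/(5*z + 11))/(14*z + 28), still 0/0.
After 2 applications of L'Hôpital's rule the quotient is (-25/(5*z + 11)^2)/(14); substituting z = -2 gives -25/14.

-25/14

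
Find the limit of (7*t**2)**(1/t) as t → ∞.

Base → ∞ and exponent → 0: an ∞^0 form.
Take logs: (1/t)·ln(7·t^2) = (ln 7 + 2·ln t)/t → 0.
So the limit is e^0 = 1.

1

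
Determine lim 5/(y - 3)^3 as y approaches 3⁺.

As y → 3⁺, (y - 3) → 0⁺, so (y - 3)^3 → 0⁺ and 5/(y - 3)^3 → ∞.

∞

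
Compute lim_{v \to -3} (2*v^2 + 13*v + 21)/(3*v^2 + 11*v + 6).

At v = -3 both the top and bottom vanish — a removable singularity. Factoring out (v + 3) from each leaves (2*v + 7)/(3*v + 2), which at v = -3 equals -1/7.

-1/7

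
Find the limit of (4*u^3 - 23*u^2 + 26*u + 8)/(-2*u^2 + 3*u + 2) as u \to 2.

Since u = 2 makes numerator and denominator zero, (u - 2) divides both.
Cancelling it gives (4*u^2 - 15*u - 4)/(-2*u - 1); now plug in u = 2 to get 18/5.

18/5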